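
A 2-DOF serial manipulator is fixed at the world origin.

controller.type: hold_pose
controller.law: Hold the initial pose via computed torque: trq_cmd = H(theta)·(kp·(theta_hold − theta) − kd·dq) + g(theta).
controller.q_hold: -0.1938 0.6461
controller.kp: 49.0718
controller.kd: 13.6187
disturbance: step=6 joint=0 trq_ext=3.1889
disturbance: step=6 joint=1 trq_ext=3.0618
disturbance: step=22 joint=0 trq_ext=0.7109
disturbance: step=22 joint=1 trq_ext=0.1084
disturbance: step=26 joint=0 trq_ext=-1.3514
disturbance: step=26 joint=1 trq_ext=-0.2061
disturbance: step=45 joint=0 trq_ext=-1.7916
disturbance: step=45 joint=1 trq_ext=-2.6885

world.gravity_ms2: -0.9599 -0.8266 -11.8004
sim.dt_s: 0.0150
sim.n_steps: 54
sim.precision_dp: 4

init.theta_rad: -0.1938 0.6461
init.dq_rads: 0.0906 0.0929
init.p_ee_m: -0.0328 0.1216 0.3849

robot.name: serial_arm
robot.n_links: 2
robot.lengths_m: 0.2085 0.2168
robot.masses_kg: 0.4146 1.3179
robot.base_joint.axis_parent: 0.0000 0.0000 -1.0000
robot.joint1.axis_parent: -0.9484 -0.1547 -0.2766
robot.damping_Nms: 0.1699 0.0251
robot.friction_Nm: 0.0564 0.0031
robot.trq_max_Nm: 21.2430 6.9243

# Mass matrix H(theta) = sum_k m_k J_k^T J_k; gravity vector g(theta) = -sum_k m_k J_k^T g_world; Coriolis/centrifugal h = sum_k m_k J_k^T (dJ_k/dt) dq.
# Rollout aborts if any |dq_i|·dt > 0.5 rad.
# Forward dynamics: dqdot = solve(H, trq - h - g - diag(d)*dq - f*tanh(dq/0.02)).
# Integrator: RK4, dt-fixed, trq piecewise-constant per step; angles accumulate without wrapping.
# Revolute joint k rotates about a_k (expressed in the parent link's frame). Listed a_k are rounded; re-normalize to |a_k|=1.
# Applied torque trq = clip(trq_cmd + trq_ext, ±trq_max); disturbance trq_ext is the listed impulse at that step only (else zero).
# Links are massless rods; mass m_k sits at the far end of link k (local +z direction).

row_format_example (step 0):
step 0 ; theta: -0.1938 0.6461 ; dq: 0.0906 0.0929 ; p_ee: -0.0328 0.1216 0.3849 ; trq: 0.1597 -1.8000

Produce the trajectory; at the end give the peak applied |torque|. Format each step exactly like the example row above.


step 1 ; theta: -0.1929 0.6474 ; dq: 0.0255 0.0756 ; p_ee: -0.0327 0.1219 0.3848 ; trq: 0.1781 -1.7903
step 2 ; theta: -0.1928 0.6484 ; dq: 0.0040 0.0592 ; p_ee: -0.0327 0.1221 0.3847 ; trq: 0.1849 -1.7819
step 3 ; theta: -0.1928 0.6492 ; dq: 0.0010 0.0446 ; p_ee: -0.0327 0.1222 0.3846 ; trq: 0.1864 -1.7746
step 4 ; theta: -0.1928 0.6497 ; dq: 0.0001 0.0324 ; p_ee: -0.0327 0.1223 0.3845 ; trq: 0.1873 -1.7681
step 5 ; theta: -0.1928 0.6501 ; dq: -0.0002 0.0223 ; p_ee: -0.0327 0.1223 0.3845 ; trq: 0.1878 -1.7624
step 6 ; theta: -0.1928 0.6504 ; dq: -0.0003 0.0142 ; p_ee: -0.0328 0.1224 0.3844 ; trq: 3.3772 1.3043
step 7 ; theta: -0.1776 0.6558 ; dq: 1.9681 0.7069 ; p_ee: -0.0310 0.1238 0.3838 ; trq: -0.4350 -2.4123
step 8 ; theta: -0.1534 0.6655 ; dq: 1.2824 0.5885 ; p_ee: -0.0282 0.1261 0.3826 ; trq: -0.2681 -2.3409
step 9 ; theta: -0.1378 0.6735 ; dq: 0.8108 0.4710 ; p_ee: -0.0263 0.1279 0.3816 ; trq: -0.1462 -2.2696
step 10 ; theta: -0.1281 0.6797 ; dq: 0.4832 0.3635 ; p_ee: -0.0251 0.1292 0.3808 ; trq: -0.0561 -2.2034
step 11 ; theta: -0.1226 0.6845 ; dq: 0.2537 0.2692 ; p_ee: -0.0245 0.1301 0.3802 ; trq: 0.0110 -2.1440
step 12 ; theta: -0.1201 0.6879 ; dq: 0.0924 0.1886 ; p_ee: -0.0242 0.1307 0.3798 ; trq: 0.0615 -2.0913
step 13 ; theta: -0.1195 0.6902 ; dq: -0.0091 0.1201 ; p_ee: -0.0241 0.1311 0.3795 ; trq: 0.0960 -2.0452
step 14 ; theta: -0.1199 0.6916 ; dq: -0.0318 0.0602 ; p_ee: -0.0242 0.1313 0.3793 ; trq: 0.1063 -2.0046
step 15 ; theta: -0.1204 0.6921 ; dq: -0.0411 0.0113 ; p_ee: -0.0243 0.1314 0.3792 ; trq: 0.1123 -1.9688
step 16 ; theta: -0.1211 0.6920 ; dq: -0.0466 -0.0271 ; p_ee: -0.0244 0.1314 0.3792 ; trq: 0.1168 -1.9380
step 17 ; theta: -0.1218 0.6914 ; dq: -0.0498 -0.0570 ; p_ee: -0.0245 0.1312 0.3793 ; trq: 0.1204 -1.9113
step 18 ; theta: -0.1226 0.6903 ; dq: -0.0514 -0.0803 ; p_ee: -0.0245 0.1310 0.3795 ; trq: 0.1231 -1.8877
step 19 ; theta: -0.1233 0.6890 ; dq: -0.0520 -0.0980 ; p_ee: -0.0246 0.1308 0.3796 ; trq: 0.1253 -1.8668
step 20 ; theta: -0.1241 0.6874 ; dq: -0.0517 -0.1112 ; p_ee: -0.0247 0.1305 0.3798 ; trq: 0.1270 -1.8484
step 21 ; theta: -0.1249 0.6857 ; dq: -0.0508 -0.1204 ; p_ee: -0.0248 0.1302 0.3800 ; trq: 0.1284 -1.8322
step 22 ; theta: -0.1256 0.6838 ; dq: -0.0496 -0.1265 ; p_ee: -0.0249 0.1299 0.3803 ; trq: 0.8403 -1.7094
step 23 ; theta: -0.1234 0.6819 ; dq: 0.3328 -0.1249 ; p_ee: -0.0246 0.1296 0.3805 ; trq: 0.0073 -1.8273
step 24 ; theta: -0.1198 0.6801 ; dq: 0.1496 -0.1205 ; p_ee: -0.0241 0.1294 0.3808 ; trq: 0.0604 -1.8120
step 25 ; theta: -0.1185 0.6783 ; dq: 0.0197 -0.1172 ; p_ee: -0.0239 0.1292 0.3810 ; trq: 0.0994 -1.7989
step 26 ; theta: -0.1187 0.6766 ; dq: -0.0309 -0.1165 ; p_ee: -0.0239 0.1289 0.3812 ; trq: -1.2359 -1.9939
step 27 ; theta: -0.1257 0.6748 ; dq: -0.8896 -0.1167 ; p_ee: -0.0248 0.1284 0.3814 ; trq: 0.3878 -1.7382
step 28 ; theta: -0.1372 0.6731 ; dq: -0.6373 -0.1155 ; p_ee: -0.0262 0.1278 0.3816 ; trq: 0.3235 -1.7426
step 29 ; theta: -0.1453 0.6714 ; dq: -0.4513 -0.1142 ; p_ee: -0.0272 0.1273 0.3818 ; trq: 0.2760 -1.7439
step 30 ; theta: -0.1510 0.6697 ; dq: -0.3146 -0.1120 ; p_ee: -0.0279 0.1269 0.3821 ; trq: 0.2408 -1.7434
step 31 ; theta: -0.1550 0.6680 ; dq: -0.2142 -0.1088 ; p_ee: -0.0284 0.1265 0.3823 ; trq: 0.2148 -1.7421
step 32 ; theta: -0.1576 0.6664 ; dq: -0.1408 -0.1049 ; p_ee: -0.0287 0.1262 0.3825 ; trq: 0.1955 -1.7403
step 33 ; theta: -0.1593 0.6649 ; dq: -0.0873 -0.1003 ; p_ee: -0.0289 0.1258 0.3827 ; trq: 0.1811 -1.7384
step 34 ; theta: -0.1603 0.6634 ; dq: -0.0485 -0.0953 ; p_ee: -0.0290 0.1256 0.3828 ; trq: 0.1705 -1.7363
step 35 ; theta: -0.1609 0.6620 ; dq: -0.0232 -0.0899 ; p_ee: -0.0291 0.1253 0.3830 ; trq: 0.1633 -1.7344
step 36 ; theta: -0.1611 0.6607 ; dq: -0.0138 -0.0840 ; p_ee: -0.0291 0.1251 0.3832 ; trq: 0.1606 -1.7325
step 37 ; theta: -0.1613 0.6595 ; dq: -0.0119 -0.0780 ; p_ee: -0.0291 0.1249 0.3833 ; trq: 0.1600 -1.7309
step 38 ; theta: -0.1615 0.6584 ; dq: -0.0115 -0.0723 ; p_ee: -0.0291 0.1247 0.3835 ; trq: 0.1598 -1.7294
step 39 ; theta: -0.1617 0.6573 ; dq: -0.0113 -0.0669 ; p_ee: -0.0291 0.1245 0.3836 ; trq: 0.1597 -1.7281
step 40 ; theta: -0.1618 0.6564 ; dq: -0.0112 -0.0618 ; p_ee: -0.0291 0.1244 0.3837 ; trq: 0.1596 -1.7270
step 41 ; theta: -0.1620 0.6555 ; dq: -0.0111 -0.0570 ; p_ee: -0.0291 0.1242 0.3838 ; trq: 0.1596 -1.7260
step 42 ; theta: -0.1622 0.6547 ; dq: -0.0110 -0.0526 ; p_ee: -0.0291 0.1241 0.3839 ; trq: 0.1596 -1.7251
step 43 ; theta: -0.1623 0.6539 ; dq: -0.0109 -0.0485 ; p_ee: -0.0291 0.1239 0.3840 ; trq: 0.1596 -1.7243
step 44 ; theta: -0.1625 0.6532 ; dq: -0.0108 -0.0446 ; p_ee: -0.0291 0.1238 0.3841 ; trq: 0.1595 -1.7236
step 45 ; theta: -0.1627 0.6526 ; dq: -0.0107 -0.0411 ; p_ee: -0.0291 0.1237 0.3842 ; trq: -1.6321 -4.4115
step 46 ; theta: -0.1712 0.6472 ; dq: -1.1097 -0.6762 ; p_ee: -0.0300 0.1225 0.3848 ; trq: 0.5107 -1.1524
step 47 ; theta: -0.1852 0.6381 ; dq: -0.7662 -0.5374 ; p_ee: -0.0315 0.1206 0.3859 ; trq: 0.4158 -1.2293
step 48 ; theta: -0.1948 0.6309 ; dq: -0.5064 -0.4227 ; p_ee: -0.0325 0.1190 0.3868 ; trq: 0.3451 -1.2928
step 49 ; theta: -0.2009 0.6253 ; dq: -0.3133 -0.3270 ; p_ee: -0.0331 0.1179 0.3874 ; trq: 0.2927 -1.3463
step 50 ; theta: -0.2045 0.6210 ; dq: -0.1721 -0.2468 ; p_ee: -0.0334 0.1170 0.3879 ; trq: 0.2540 -1.3920
step 51 ; theta: -0.2063 0.6178 ; dq: -0.0704 -0.1796 ; p_ee: -0.0335 0.1164 0.3883 ; trq: 0.2254 -1.4317
step 52 ; theta: -0.2068 0.6155 ; dq: -0.0073 -0.1231 ; p_ee: -0.0335 0.1160 0.3886 ; trq: 0.2067 -1.4662
step 53 ; theta: -0.2068 0.6140 ; dq: 0.0017 -0.0744 ; p_ee: -0.0334 0.1158 0.3887 ; trq: 0.2021 -1.4966
step 54 ; theta: -0.2068 0.6132 ; dq: 0.0030 -0.0343 ; p_ee: -0.0334 0.1156 0.3888
max |trq| (N·m): 4.4115


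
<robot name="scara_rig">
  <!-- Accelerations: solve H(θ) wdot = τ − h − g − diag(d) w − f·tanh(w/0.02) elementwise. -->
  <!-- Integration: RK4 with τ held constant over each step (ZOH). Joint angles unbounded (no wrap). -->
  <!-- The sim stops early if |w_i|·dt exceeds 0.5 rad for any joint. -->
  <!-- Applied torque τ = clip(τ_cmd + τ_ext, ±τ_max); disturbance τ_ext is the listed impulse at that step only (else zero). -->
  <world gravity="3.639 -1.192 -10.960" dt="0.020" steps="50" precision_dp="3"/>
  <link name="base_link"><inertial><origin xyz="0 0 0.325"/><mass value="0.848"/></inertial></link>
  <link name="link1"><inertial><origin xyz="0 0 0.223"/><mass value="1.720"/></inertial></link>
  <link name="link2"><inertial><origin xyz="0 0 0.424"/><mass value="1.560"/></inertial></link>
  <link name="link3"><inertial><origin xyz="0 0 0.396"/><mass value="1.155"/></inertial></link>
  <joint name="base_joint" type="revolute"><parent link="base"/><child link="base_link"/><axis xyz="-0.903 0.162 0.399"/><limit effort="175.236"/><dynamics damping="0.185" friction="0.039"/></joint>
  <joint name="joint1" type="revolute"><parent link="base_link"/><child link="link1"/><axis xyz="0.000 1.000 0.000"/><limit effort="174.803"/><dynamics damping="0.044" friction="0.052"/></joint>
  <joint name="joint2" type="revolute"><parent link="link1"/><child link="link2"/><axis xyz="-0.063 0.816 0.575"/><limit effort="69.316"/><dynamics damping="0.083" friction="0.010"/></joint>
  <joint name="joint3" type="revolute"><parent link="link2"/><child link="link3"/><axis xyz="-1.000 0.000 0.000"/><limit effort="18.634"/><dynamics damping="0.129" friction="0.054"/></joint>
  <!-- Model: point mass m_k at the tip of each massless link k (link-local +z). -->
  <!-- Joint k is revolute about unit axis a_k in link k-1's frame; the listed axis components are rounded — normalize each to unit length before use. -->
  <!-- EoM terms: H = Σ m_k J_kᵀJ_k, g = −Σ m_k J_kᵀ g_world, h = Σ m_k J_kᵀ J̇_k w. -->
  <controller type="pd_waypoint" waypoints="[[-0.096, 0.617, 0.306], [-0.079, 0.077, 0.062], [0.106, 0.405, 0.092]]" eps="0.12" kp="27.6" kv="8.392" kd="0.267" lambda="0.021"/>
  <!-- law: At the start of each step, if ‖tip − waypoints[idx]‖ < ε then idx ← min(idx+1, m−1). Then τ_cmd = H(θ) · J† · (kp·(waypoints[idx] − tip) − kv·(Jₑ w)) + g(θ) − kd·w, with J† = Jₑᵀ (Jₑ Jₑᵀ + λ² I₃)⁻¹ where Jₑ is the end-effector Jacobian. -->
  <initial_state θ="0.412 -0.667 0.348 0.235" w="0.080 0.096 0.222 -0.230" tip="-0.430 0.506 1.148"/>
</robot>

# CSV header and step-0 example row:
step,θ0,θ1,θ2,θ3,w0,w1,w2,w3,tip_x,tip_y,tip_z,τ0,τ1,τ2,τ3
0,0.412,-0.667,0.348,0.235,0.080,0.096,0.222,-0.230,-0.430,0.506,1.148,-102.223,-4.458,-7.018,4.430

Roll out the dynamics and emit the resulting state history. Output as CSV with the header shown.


step,θ0,θ1,θ2,θ3,w0,w1,w2,w3,tip_x,tip_y,tip_z,τ0,τ1,τ2,τ3
1,0.392,-0.674,0.379,0.277,-2.059,-0.761,2.833,4.423,-0.424,0.509,1.145,-71.712,-0.613,-5.407,2.191
2,0.338,-0.691,0.447,0.396,-3.383,-0.900,3.969,7.414,-0.415,0.510,1.132,-30.804,3.196,-2.400,0.762
3,0.266,-0.704,0.523,0.557,-3.732,-0.464,3.740,8.625,-0.402,0.506,1.109,-2.715,4.105,-0.246,-0.327
4,0.194,-0.708,0.591,0.730,-3.492,0.029,3.125,8.698,-0.385,0.497,1.080,12.954,3.608,0.892,-1.386
5,0.129,-0.704,0.648,0.899,-3.013,0.388,2.597,8.236,-0.367,0.484,1.046,21.293,2.924,1.440,-2.469
6,0.074,-0.693,0.696,1.057,-2.463,0.635,2.188,7.603,-0.348,0.469,1.010,25.579,2.490,1.715,-3.525
7,0.031,-0.679,0.736,1.203,-1.910,0.808,1.857,6.959,-0.330,0.453,0.974,27.579,2.329,1.848,-4.494
8,-0.002,-0.662,0.771,1.336,-1.382,0.931,1.576,6.361,-0.314,0.438,0.938,28.219,2.324,1.880,-5.332
9,-0.025,-0.642,0.800,1.457,-0.888,1.019,1.335,5.820,-0.299,0.424,0.902,27.987,2.349,1.818,-6.013
10,-0.038,-0.621,0.825,1.568,-0.432,1.080,1.129,5.333,-0.285,0.412,0.868,27.143,2.308,1.665,-6.528
11,-0.042,-0.599,0.845,1.670,-0.014,1.125,0.954,4.893,-0.273,0.402,0.836,25.826,2.136,1.422,-6.877
12,-0.039,-0.576,0.863,1.764,0.365,1.158,0.807,4.491,-0.261,0.393,0.805,24.120,1.800,1.096,-7.067
13,-0.028,-0.553,0.878,1.850,0.708,1.187,0.675,4.121,-0.250,0.387,0.775,22.047,1.275,0.688,-7.110
14,-0.011,-0.529,0.890,1.929,1.015,1.215,0.551,3.777,-0.240,0.382,0.748,19.628,0.560,0.205,-7.021
15,0.012,-0.504,0.900,2.001,1.286,1.243,0.430,3.455,-0.230,0.380,0.722,16.881,-0.328,-0.344,-6.818
16,0.040,-0.479,0.907,2.067,1.520,1.273,0.308,3.150,-0.220,0.380,0.699,13.834,-1.363,-0.946,-6.519
17,0.073,-0.454,0.912,2.128,1.719,1.302,0.184,2.862,-0.211,0.381,0.676,10.526,-2.507,-1.585,-6.144
18,0.109,-0.427,0.915,2.182,1.881,1.330,0.058,2.587,-0.201,0.385,0.656,7.006,-3.723,-2.244,-5.711
19,0.148,-0.401,0.915,2.231,2.007,1.353,-0.066,2.324,-0.192,0.391,0.636,3.346,-4.963,-2.905,-5.237
20,0.189,-0.373,0.912,2.275,2.097,1.369,-0.186,2.073,-0.183,0.398,0.617,-0.384,-6.193,-3.553,-4.740
21,0.231,-0.346,0.908,2.314,2.153,1.377,-0.302,1.834,-0.174,0.407,0.599,-4.116,-7.387,-4.173,-4.233
22,0.274,-0.318,0.901,2.349,2.179,1.376,-0.410,1.609,-0.165,0.417,0.582,-7.771,-8.519,-4.753,-3.730
23,0.318,-0.291,0.891,2.379,2.175,1.365,-0.506,1.396,-0.157,0.428,0.565,-11.272,-9.566,-5.281,-3.240
24,0.361,-0.264,0.881,2.405,2.145,1.342,-0.589,1.196,-0.149,0.440,0.549,-14.553,-10.513,-5.748,-2.771
25,0.403,-0.238,0.868,2.427,2.092,1.309,-0.655,1.011,-0.142,0.453,0.532,-17.557,-11.350,-6.149,-2.330
26,0.445,-0.212,0.855,2.445,2.020,1.265,-0.703,0.841,-0.135,0.466,0.516,-20.241,-12.072,-6.480,-1.922
27,0.484,-0.187,0.840,2.461,1.932,1.211,-0.733,0.686,-0.130,0.479,0.500,-22.580,-12.681,-6.742,-1.549
28,0.522,-0.164,0.826,2.473,1.833,1.150,-0.747,0.547,-0.125,0.492,0.484,-24.562,-13.179,-6.939,-1.215
29,0.557,-0.141,0.811,2.483,1.724,1.083,-0.744,0.423,-0.120,0.504,0.469,-26.191,-13.575,-7.074,-0.920
30,0.591,-0.120,0.796,2.490,1.610,1.011,-0.727,0.316,-0.116,0.516,0.454,-27.482,-13.877,-7.156,-0.663
31,0.622,-0.101,0.782,2.495,1.494,0.936,-0.699,0.224,-0.113,0.527,0.440,-28.461,-14.097,-7.191,-0.444
32,0.650,-0.083,0.768,2.499,1.377,0.861,-0.662,0.147,-0.111,0.538,0.426,-29.159,-14.245,-7.186,-0.259
33,0.677,-0.066,0.755,2.501,1.262,0.786,-0.618,0.084,-0.109,0.548,0.413,-29.612,-14.333,-7.150,-0.107
34,0.701,-0.052,0.744,2.503,1.150,0.713,-0.570,0.033,-0.107,0.557,0.401,-7.005,-18.968,-5.328,6.566
35,0.726,-0.039,0.732,2.513,1.339,0.496,-0.567,0.966,-0.106,0.562,0.389,-8.907,-18.026,-5.335,5.219
36,0.754,-0.031,0.721,2.539,1.508,0.304,-0.563,1.701,-0.105,0.562,0.375,-9.409,-17.743,-5.402,4.125
37,0.786,-0.027,0.710,2.579,1.674,0.110,-0.552,2.282,-0.103,0.557,0.361,-8.754,-17.959,-5.512,3.250
38,0.821,-0.027,0.699,2.629,1.850,-0.101,-0.536,2.750,-0.101,0.548,0.347,-7.038,-18.662,-5.683,2.559
39,0.860,-0.032,0.688,2.688,2.050,-0.341,-0.519,3.138,-0.099,0.538,0.333,-4.152,-19.950,-5.951,2.016
40,0.903,-0.041,0.678,2.755,2.289,-0.630,-0.500,3.482,-0.096,0.526,0.321,0.361,-22.050,-6.372,1.585
41,0.952,-0.057,0.668,2.828,2.587,-0.989,-0.490,3.822,-0.092,0.515,0.310,7.648,-25.555,-7.060,1.231
42,1.008,-0.082,0.658,2.908,2.986,-1.453,-0.507,4.219,-0.087,0.504,0.300,20.907,-31.908,-8.239,0.904
43,1.073,-0.117,0.647,2.998,3.569,-2.100,-0.584,4.787,-0.082,0.495,0.291,51.468,-45.490,-10.357,0.522
44,1.155,-0.170,0.634,3.104,4.579,-3.152,-0.758,5.838,-0.076,0.492,0.284,152.248,-76.921,-10.341,-0.132
45,1.269,-0.257,0.623,3.248,6.884,-5.534,-0.333,8.506,-0.070,0.497,0.277,-175.236,98.486,22.408,-1.611
46,1.386,-0.327,0.613,3.382,4.718,-1.438,-0.650,4.992,-0.064,0.519,0.267,-157.122,30.817,-1.130,-2.114
47,1.461,-0.339,0.606,3.457,2.835,0.174,0.066,2.495,-0.059,0.542,0.253,-119.058,9.831,-6.536,-2.029
48,1.505,-0.326,0.612,3.489,1.545,1.078,0.481,0.728,-0.054,0.557,0.238,-98.540,1.750,-8.078,-1.494
49,1.526,-0.298,0.624,3.490,0.587,1.712,0.728,-0.621,-0.051,0.563,0.223,-86.734,-0.812,-8.004,-0.765
50,1.530,-0.259,0.640,3.467,-0.178,2.263,0.874,-1.690,-0.049,0.563,0.208,,,,


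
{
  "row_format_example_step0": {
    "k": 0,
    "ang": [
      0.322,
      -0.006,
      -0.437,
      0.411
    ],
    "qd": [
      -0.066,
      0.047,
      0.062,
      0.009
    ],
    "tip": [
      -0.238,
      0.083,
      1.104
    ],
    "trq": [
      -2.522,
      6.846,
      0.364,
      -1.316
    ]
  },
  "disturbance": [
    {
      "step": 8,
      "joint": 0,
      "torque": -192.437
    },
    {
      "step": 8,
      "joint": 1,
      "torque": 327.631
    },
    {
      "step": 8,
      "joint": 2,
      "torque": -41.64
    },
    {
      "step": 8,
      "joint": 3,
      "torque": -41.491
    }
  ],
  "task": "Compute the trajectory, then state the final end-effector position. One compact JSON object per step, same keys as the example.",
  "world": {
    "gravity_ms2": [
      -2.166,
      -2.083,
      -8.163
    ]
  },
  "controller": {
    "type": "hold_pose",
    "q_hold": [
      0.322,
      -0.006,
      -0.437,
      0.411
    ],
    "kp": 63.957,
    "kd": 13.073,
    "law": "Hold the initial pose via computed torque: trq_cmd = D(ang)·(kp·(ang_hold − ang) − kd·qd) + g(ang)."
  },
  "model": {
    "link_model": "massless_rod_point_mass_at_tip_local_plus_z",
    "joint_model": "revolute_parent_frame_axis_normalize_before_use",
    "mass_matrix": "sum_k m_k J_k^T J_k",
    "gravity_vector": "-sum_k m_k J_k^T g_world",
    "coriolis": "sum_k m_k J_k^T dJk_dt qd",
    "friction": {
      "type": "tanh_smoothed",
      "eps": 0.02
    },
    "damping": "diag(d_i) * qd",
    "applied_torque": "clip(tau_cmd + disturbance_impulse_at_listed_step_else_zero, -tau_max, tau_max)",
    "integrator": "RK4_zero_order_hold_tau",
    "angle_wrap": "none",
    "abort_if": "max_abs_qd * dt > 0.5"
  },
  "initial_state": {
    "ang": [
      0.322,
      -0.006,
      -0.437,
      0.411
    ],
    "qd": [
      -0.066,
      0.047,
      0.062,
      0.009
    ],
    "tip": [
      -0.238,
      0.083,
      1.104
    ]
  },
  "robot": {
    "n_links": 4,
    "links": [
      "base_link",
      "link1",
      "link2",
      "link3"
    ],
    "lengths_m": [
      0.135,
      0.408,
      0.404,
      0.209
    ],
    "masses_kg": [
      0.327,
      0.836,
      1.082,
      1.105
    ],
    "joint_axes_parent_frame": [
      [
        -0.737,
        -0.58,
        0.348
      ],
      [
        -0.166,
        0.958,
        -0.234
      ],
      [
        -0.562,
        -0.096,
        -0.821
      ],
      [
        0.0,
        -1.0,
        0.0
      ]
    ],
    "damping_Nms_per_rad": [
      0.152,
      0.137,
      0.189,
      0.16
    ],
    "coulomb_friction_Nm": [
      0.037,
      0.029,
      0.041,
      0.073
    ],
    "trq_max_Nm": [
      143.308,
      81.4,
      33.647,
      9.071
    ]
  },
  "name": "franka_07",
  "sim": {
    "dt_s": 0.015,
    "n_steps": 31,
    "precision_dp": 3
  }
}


{"k":1,"ang":[0.321,-0.005,-0.436,0.411],"qd":[-0.045,0.038,0.025,0.002],"tip":[-0.237,0.083,1.105],"trq":[-2.749,7.041,0.316,-1.335]}
{"k":2,"ang":[0.321,-0.005,-0.436,0.411],"qd":[-0.03,0.031,0.004,0.001],"tip":[-0.236,0.083,1.105],"trq":[-2.957,7.219,0.267,-1.354]}
{"k":3,"ang":[0.32,-0.004,-0.436,0.411],"qd":[-0.021,0.023,-0.002,0.0],"tip":[-0.236,0.082,1.105],"trq":[-3.145,7.381,0.216,-1.372]}
{"k":4,"ang":[0.32,-0.004,-0.436,0.411],"qd":[-0.015,0.017,-0.003,-0.0],"tip":[-0.235,0.082,1.105],"trq":[-3.315,7.528,0.169,-1.388]}
{"k":5,"ang":[0.32,-0.004,-0.436,0.411],"qd":[-0.01,0.012,-0.003,-0.0],"tip":[-0.235,0.082,1.105],"trq":[-3.467,7.658,0.126,-1.402]}
{"k":6,"ang":[0.32,-0.004,-0.436,0.411],"qd":[-0.006,0.008,-0.002,-0.0],"tip":[-0.235,0.082,1.105],"trq":[-3.602,7.775,0.088,-1.414]}
{"k":7,"ang":[0.32,-0.004,-0.436,0.411],"qd":[-0.003,0.004,-0.002,-0.0],"tip":[-0.235,0.082,1.105],"trq":[-3.721,7.878,0.054,-1.426]}
{"k":8,"ang":[0.32,-0.004,-0.436,0.411],"qd":[-0.0,0.001,-0.001,0.0],"tip":[-0.235,0.082,1.105],"trq":[-143.308,81.4,-33.647,-9.071]}
{"k":9,"ang":[0.305,-0.004,-0.412,0.408],"qd":[-1.915,0.003,3.186,-0.316],"tip":[-0.23,0.08,1.108],"trq":[24.585,-7.029,6.928,0.128]}
{"k":10,"ang":[0.28,-0.004,-0.371,0.405],"qd":[-1.454,-0.004,2.329,-0.151],"tip":[-0.222,0.076,1.111],"trq":[21.049,-5.36,6.099,-0.016]}
{"k":11,"ang":[0.261,-0.004,-0.341,0.404],"qd":[-1.07,0.003,1.635,-0.044],"tip":[-0.215,0.072,1.114],"trq":[17.827,-3.761,5.345,-0.17]}
{"k":12,"ang":[0.247,-0.004,-0.321,0.403],"qd":[-0.755,0.009,1.087,-0.004],"tip":[-0.21,0.069,1.116],"trq":[14.894,-2.23,4.66,-0.32]}
{"k":13,"ang":[0.238,-0.003,-0.308,0.403],"qd":[-0.502,0.011,0.663,0.001],"tip":[-0.206,0.067,1.117],"trq":[12.232,-0.781,4.038,-0.463]}
{"k":14,"ang":[0.232,-0.003,-0.3,0.403],"qd":[-0.299,0.012,0.34,0.001],"tip":[-0.203,0.065,1.118],"trq":[9.825,0.573,3.474,-0.603]}
{"k":15,"ang":[0.229,-0.003,-0.297,0.403],"qd":[-0.139,0.01,0.098,0.001],"tip":[-0.201,0.064,1.119],"trq":[7.659,1.819,2.962,-0.737]}
{"k":16,"ang":[0.227,-0.003,-0.297,0.404],"qd":[-0.018,0.006,-0.068,0.001],"tip":[-0.2,0.063,1.119],"trq":[5.723,2.95,2.494,-0.861]}
{"k":17,"ang":[0.228,-0.003,-0.299,0.404],"qd":[0.065,-0.002,-0.156,0.002],"tip":[-0.2,0.063,1.119],"trq":[4.013,3.961,2.062,-0.973]}
{"k":18,"ang":[0.229,-0.003,-0.301,0.404],"qd":[0.129,-0.01,-0.217,0.002],"tip":[-0.201,0.063,1.119],"trq":[2.506,4.851,1.676,-1.073]}
{"k":19,"ang":[0.232,-0.003,-0.305,0.404],"qd":[0.176,-0.016,-0.257,0.003],"tip":[-0.202,0.063,1.118],"trq":[1.184,5.628,1.333,-1.16]}
{"k":20,"ang":[0.234,-0.003,-0.309,0.404],"qd":[0.211,-0.022,-0.283,0.003],"tip":[-0.203,0.064,1.118],"trq":[0.031,6.301,1.031,-1.235]}
{"k":21,"ang":[0.238,-0.004,-0.313,0.404],"qd":[0.236,-0.026,-0.297,0.003],"tip":[-0.205,0.064,1.117],"trq":[-0.967,6.878,0.766,-1.298]}
{"k":22,"ang":[0.241,-0.004,-0.318,0.404],"qd":[0.252,-0.029,-0.302,0.003],"tip":[-0.207,0.065,1.117],"trq":[-1.824,7.368,0.536,-1.352]}
{"k":23,"ang":[0.245,-0.005,-0.322,0.404],"qd":[0.261,-0.031,-0.302,0.003],"tip":[-0.209,0.067,1.116],"trq":[-2.554,7.78,0.338,-1.397]}
{"k":24,"ang":[0.249,-0.005,-0.327,0.404],"qd":[0.265,-0.032,-0.297,0.003],"tip":[-0.211,0.068,1.116],"trq":[-3.171,8.123,0.169,-1.434]}
{"k":25,"ang":[0.253,-0.006,-0.331,0.404],"qd":[0.264,-0.032,-0.29,0.003],"tip":[-0.214,0.069,1.115],"trq":[-3.686,8.404,0.026,-1.464]}
{"k":26,"ang":[0.257,-0.006,-0.335,0.404],"qd":[0.26,-0.032,-0.28,0.002],"tip":[-0.216,0.07,1.114],"trq":[-4.112,8.632,-0.093,-1.488]}
{"k":27,"ang":[0.261,-0.007,-0.34,0.404],"qd":[0.254,-0.031,-0.27,0.002],"tip":[-0.218,0.072,1.114],"trq":[-4.459,8.812,-0.191,-1.507]}
{"k":28,"ang":[0.265,-0.007,-0.344,0.404],"qd":[0.245,-0.029,-0.258,0.002],"tip":[-0.22,0.073,1.113],"trq":[-4.737,8.953,-0.27,-1.521]}
{"k":29,"ang":[0.268,-0.007,-0.347,0.404],"qd":[0.235,-0.028,-0.247,0.002],"tip":[-0.222,0.074,1.112],"trq":[-4.955,9.058,-0.332,-1.532]}
{"k":30,"ang":[0.272,-0.008,-0.351,0.404],"qd":[0.224,-0.025,-0.235,0.002],"tip":[-0.224,0.075,1.112],"trq":[-5.122,9.135,-0.38,-1.539]}
{"k":31,"ang":[0.275,-0.008,-0.354,0.404],"qd":[0.212,-0.023,-0.224,0.002],"tip":[-0.226,0.076,1.111]}
{"summary": "final tip position (m): -0.226 0.076 1.111"}


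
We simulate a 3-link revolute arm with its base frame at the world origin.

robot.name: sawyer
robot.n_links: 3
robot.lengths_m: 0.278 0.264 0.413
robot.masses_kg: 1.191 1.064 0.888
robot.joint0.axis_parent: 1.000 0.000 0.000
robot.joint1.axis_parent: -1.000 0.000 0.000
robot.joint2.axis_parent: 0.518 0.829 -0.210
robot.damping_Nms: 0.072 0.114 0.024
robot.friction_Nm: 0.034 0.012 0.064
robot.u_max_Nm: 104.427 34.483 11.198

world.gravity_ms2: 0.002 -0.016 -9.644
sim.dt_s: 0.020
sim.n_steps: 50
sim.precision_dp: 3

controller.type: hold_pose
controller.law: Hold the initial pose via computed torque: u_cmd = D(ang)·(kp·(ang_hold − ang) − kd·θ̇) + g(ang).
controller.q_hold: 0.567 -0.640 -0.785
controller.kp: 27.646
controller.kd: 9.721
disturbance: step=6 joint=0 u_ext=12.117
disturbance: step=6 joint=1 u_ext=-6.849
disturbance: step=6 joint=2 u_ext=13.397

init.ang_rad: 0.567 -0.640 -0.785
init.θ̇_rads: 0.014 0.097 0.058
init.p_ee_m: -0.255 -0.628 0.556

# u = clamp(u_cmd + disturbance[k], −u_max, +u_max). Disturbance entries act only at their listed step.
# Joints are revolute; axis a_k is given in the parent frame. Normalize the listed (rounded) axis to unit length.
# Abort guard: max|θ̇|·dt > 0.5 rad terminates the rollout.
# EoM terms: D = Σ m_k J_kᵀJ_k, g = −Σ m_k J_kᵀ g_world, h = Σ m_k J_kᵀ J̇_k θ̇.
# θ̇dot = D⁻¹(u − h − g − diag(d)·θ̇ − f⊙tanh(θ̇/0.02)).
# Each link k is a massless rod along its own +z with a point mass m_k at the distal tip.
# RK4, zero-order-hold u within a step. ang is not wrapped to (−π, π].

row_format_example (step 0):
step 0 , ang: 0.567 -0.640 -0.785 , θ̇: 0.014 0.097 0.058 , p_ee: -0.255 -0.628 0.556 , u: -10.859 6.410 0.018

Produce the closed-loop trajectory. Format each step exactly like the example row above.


step 1 , ang: 0.567 -0.638 -0.784 , θ̇: 0.006 0.067 0.037 , p_ee: -0.255 -0.628 0.557 , u: -10.899 6.443 0.035
step 2 , ang: 0.567 -0.637 -0.783 , θ̇: 0.001 0.045 0.020 , p_ee: -0.255 -0.627 0.557 , u: -10.936 6.472 0.049
step 3 , ang: 0.567 -0.637 -0.783 , θ̇: -0.002 0.029 0.009 , p_ee: -0.255 -0.627 0.557 , u: -10.968 6.496 0.057
step 4 , ang: 0.567 -0.636 -0.783 , θ̇: -0.003 0.017 0.003 , p_ee: -0.255 -0.627 0.558 , u: -10.998 6.517 0.060
step 5 , ang: 0.567 -0.636 -0.783 , θ̇: -0.003 0.010 0.000 , p_ee: -0.255 -0.627 0.558 , u: -11.024 6.535 0.060
step 6 , ang: 0.567 -0.636 -0.783 , θ̇: -0.003 0.005 -0.001 , p_ee: -0.255 -0.627 0.558 , u: 1.070 -0.299 11.198
step 7 , ang: 0.568 -0.635 -0.768 , θ̇: 0.047 0.045 1.505 , p_ee: -0.251 -0.631 0.558 , u: -13.528 7.975 -2.196
step 8 , ang: 0.568 -0.634 -0.741 , θ̇: 0.036 0.033 1.196 , p_ee: -0.243 -0.640 0.558 , u: -13.269 7.866 -1.931
step 9 , ang: 0.569 -0.634 -0.720 , θ̇: 0.026 0.019 0.930 , p_ee: -0.237 -0.646 0.557 , u: -13.034 7.762 -1.694
step 10 , ang: 0.569 -0.634 -0.703 , θ̇: 0.017 0.006 0.704 , p_ee: -0.232 -0.651 0.557 , u: -12.821 7.662 -1.481
step 11 , ang: 0.570 -0.634 -0.691 , θ̇: 0.011 -0.002 0.513 , p_ee: -0.229 -0.654 0.557 , u: -12.630 7.568 -1.290
step 12 , ang: 0.570 -0.634 -0.683 , θ̇: 0.007 -0.008 0.351 , p_ee: -0.226 -0.657 0.556 , u: -12.458 7.478 -1.120
step 13 , ang: 0.570 -0.634 -0.677 , θ̇: 0.005 -0.011 0.216 , p_ee: -0.224 -0.658 0.556 , u: -12.304 7.394 -0.968
step 14 , ang: 0.570 -0.634 -0.674 , θ̇: 0.004 -0.012 0.104 , p_ee: -0.223 -0.659 0.556 , u: -12.166 7.316 -0.832
step 15 , ang: 0.570 -0.634 -0.673 , θ̇: 0.003 -0.012 0.013 , p_ee: -0.223 -0.660 0.556 , u: -12.043 7.244 -0.712
step 16 , ang: 0.570 -0.634 -0.673 , θ̇: 0.001 -0.011 -0.046 , p_ee: -0.223 -0.660 0.555 , u: -11.933 7.178 -0.624
step 17 , ang: 0.570 -0.635 -0.674 , θ̇: -0.001 -0.008 -0.088 , p_ee: -0.224 -0.659 0.555 , u: -11.836 7.119 -0.552
step 18 , ang: 0.570 -0.635 -0.676 , θ̇: -0.002 -0.006 -0.122 , p_ee: -0.224 -0.659 0.555 , u: -11.750 7.066 -0.488
step 19 , ang: 0.570 -0.635 -0.679 , θ̇: -0.003 -0.004 -0.148 , p_ee: -0.225 -0.658 0.555 , u: -11.675 7.018 -0.432
step 20 , ang: 0.570 -0.635 -0.682 , θ̇: -0.003 -0.003 -0.167 , p_ee: -0.226 -0.657 0.556 , u: -11.609 6.975 -0.382
step 21 , ang: 0.570 -0.635 -0.686 , θ̇: -0.004 -0.001 -0.181 , p_ee: -0.227 -0.656 0.556 , u: -11.551 6.937 -0.338
step 22 , ang: 0.570 -0.635 -0.689 , θ̇: -0.004 -0.000 -0.190 , p_ee: -0.228 -0.655 0.556 , u: -11.501 6.904 -0.299
step 23 , ang: 0.570 -0.635 -0.693 , θ̇: -0.005 0.000 -0.196 , p_ee: -0.229 -0.654 0.556 , u: -11.457 6.874 -0.264
step 24 , ang: 0.570 -0.635 -0.697 , θ̇: -0.005 0.001 -0.198 , p_ee: -0.230 -0.653 0.556 , u: -11.418 6.847 -0.234
step 25 , ang: 0.570 -0.635 -0.701 , θ̇: -0.005 0.001 -0.197 , p_ee: -0.232 -0.652 0.556 , u: -11.385 6.824 -0.208
step 26 , ang: 0.570 -0.635 -0.705 , θ̇: -0.005 0.002 -0.195 , p_ee: -0.233 -0.651 0.556 , u: -11.356 6.803 -0.185
step 27 , ang: 0.569 -0.635 -0.709 , θ̇: -0.005 0.002 -0.191 , p_ee: -0.234 -0.649 0.556 , u: -11.331 6.784 -0.165
step 28 , ang: 0.569 -0.635 -0.713 , θ̇: -0.005 0.002 -0.185 , p_ee: -0.235 -0.648 0.557 , u: -11.309 6.768 -0.147
step 29 , ang: 0.569 -0.635 -0.716 , θ̇: -0.005 0.002 -0.179 , p_ee: -0.236 -0.647 0.557 , u: -11.291 6.754 -0.132
step 30 , ang: 0.569 -0.635 -0.720 , θ̇: -0.005 0.002 -0.172 , p_ee: -0.237 -0.646 0.557 , u: -11.275 6.741 -0.119
step 31 , ang: 0.569 -0.635 -0.723 , θ̇: -0.005 0.001 -0.164 , p_ee: -0.238 -0.645 0.557 , u: -11.261 6.730 -0.107
step 32 , ang: 0.569 -0.635 -0.726 , θ̇: -0.005 0.001 -0.156 , p_ee: -0.239 -0.644 0.557 , u: -11.250 6.721 -0.098
step 33 , ang: 0.569 -0.635 -0.729 , θ̇: -0.005 0.001 -0.148 , p_ee: -0.240 -0.643 0.557 , u: -11.240 6.712 -0.089
step 34 , ang: 0.569 -0.635 -0.732 , θ̇: -0.005 0.001 -0.139 , p_ee: -0.240 -0.642 0.557 , u: -11.232 6.705 -0.082
step 35 , ang: 0.569 -0.635 -0.735 , θ̇: -0.005 0.001 -0.131 , p_ee: -0.241 -0.642 0.557 , u: -11.225 6.698 -0.076
step 36 , ang: 0.569 -0.635 -0.738 , θ̇: -0.004 0.000 -0.123 , p_ee: -0.242 -0.641 0.557 , u: -11.219 6.693 -0.071
step 37 , ang: 0.568 -0.635 -0.740 , θ̇: -0.004 0.000 -0.115 , p_ee: -0.243 -0.640 0.558 , u: -11.214 6.688 -0.066
step 38 , ang: 0.568 -0.635 -0.742 , θ̇: -0.004 -0.000 -0.107 , p_ee: -0.243 -0.639 0.558 , u: -11.210 6.684 -0.063
step 39 , ang: 0.568 -0.635 -0.744 , θ̇: -0.004 -0.000 -0.100 , p_ee: -0.244 -0.639 0.558 , u: -11.207 6.680 -0.060
step 40 , ang: 0.568 -0.635 -0.746 , θ̇: -0.004 -0.001 -0.093 , p_ee: -0.244 -0.638 0.558 , u: -11.204 6.677 -0.057
step 41 , ang: 0.568 -0.635 -0.748 , θ̇: -0.004 -0.001 -0.086 , p_ee: -0.245 -0.638 0.558 , u: -11.202 6.674 -0.055
step 42 , ang: 0.568 -0.635 -0.750 , θ̇: -0.004 -0.001 -0.079 , p_ee: -0.245 -0.637 0.558 , u: -11.201 6.672 -0.054
step 43 , ang: 0.568 -0.635 -0.751 , θ̇: -0.004 -0.001 -0.073 , p_ee: -0.246 -0.637 0.558 , u: -11.199 6.670 -0.052
step 44 , ang: 0.568 -0.635 -0.753 , θ̇: -0.003 -0.001 -0.068 , p_ee: -0.246 -0.636 0.558 , u: -11.198 6.668 -0.051
step 45 , ang: 0.568 -0.635 -0.754 , θ̇: -0.003 -0.002 -0.062 , p_ee: -0.247 -0.636 0.558 , u: -11.198 6.667 -0.051
step 46 , ang: 0.568 -0.635 -0.755 , θ̇: -0.003 -0.002 -0.057 , p_ee: -0.247 -0.635 0.558 , u: -11.197 6.666 -0.050
step 47 , ang: 0.568 -0.635 -0.756 , θ̇: -0.003 -0.002 -0.052 , p_ee: -0.247 -0.635 0.558 , u: -11.197 6.665 -0.050
step 48 , ang: 0.568 -0.635 -0.757 , θ̇: -0.003 -0.002 -0.048 , p_ee: -0.247 -0.635 0.558 , u: -11.197 6.664 -0.049
step 49 , ang: 0.568 -0.635 -0.758 , θ̇: -0.003 -0.002 -0.044 , p_ee: -0.248 -0.634 0.558 , u: -11.197 6.663 -0.049
step 50 , ang: 0.568 -0.635 -0.759 , θ̇: -0.003 -0.002 -0.040 , p_ee: -0.248 -0.634 0.558


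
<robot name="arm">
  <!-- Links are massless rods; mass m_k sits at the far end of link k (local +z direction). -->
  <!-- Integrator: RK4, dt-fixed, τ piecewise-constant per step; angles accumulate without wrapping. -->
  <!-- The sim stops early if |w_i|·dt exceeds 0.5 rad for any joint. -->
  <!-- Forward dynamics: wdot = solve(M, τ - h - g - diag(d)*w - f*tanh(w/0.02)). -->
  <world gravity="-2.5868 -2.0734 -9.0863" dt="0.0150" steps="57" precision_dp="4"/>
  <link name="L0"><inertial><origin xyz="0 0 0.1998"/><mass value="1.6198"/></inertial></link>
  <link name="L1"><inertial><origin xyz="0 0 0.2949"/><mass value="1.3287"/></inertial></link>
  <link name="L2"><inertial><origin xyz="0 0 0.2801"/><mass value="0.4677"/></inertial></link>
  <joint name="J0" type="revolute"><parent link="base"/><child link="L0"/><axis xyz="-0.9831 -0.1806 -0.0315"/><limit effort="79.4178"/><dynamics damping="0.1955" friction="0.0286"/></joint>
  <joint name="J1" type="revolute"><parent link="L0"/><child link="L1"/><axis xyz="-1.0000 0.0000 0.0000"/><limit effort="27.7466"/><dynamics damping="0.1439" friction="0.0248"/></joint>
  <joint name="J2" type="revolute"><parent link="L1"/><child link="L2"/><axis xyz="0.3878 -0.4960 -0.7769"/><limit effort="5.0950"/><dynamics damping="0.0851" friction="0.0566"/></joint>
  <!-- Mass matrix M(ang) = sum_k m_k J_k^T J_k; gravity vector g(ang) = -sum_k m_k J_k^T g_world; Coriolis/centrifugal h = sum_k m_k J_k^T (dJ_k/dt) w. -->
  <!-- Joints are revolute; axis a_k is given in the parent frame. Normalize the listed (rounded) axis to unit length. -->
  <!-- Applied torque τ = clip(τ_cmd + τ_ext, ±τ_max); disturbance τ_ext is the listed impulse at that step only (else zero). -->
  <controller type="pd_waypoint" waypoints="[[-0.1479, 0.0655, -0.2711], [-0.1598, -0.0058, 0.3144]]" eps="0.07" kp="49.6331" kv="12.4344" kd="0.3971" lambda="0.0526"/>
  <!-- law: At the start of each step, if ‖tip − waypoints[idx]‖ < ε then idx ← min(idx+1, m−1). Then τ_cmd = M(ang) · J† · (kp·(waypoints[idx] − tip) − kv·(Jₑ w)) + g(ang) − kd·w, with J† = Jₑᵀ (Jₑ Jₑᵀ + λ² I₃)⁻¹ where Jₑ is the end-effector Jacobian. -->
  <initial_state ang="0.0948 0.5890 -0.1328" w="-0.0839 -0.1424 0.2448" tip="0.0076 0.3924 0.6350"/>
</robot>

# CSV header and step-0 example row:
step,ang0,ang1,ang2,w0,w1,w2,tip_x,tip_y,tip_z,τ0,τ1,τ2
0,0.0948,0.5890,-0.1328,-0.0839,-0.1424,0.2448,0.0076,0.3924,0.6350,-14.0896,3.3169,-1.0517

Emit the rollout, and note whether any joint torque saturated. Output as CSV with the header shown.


step,ang0,ang1,ang2,w0,w1,w2,tip_x,tip_y,tip_z,τ0,τ1,τ2
1,0.0710,0.6223,-0.1123,-3.0254,4.4561,2.3202,0.0076,0.3903,0.6334,-12.5830,0.4822,-1.5865
2,0.0130,0.7062,-0.0836,-4.6770,6.6594,1.4392,0.0100,0.3881,0.6260,-10.4809,-0.5480,-0.8587
3,-0.0653,0.8158,-0.0677,-5.7374,7.9071,0.6296,0.0155,0.3852,0.6139,-7.9763,-0.7321,-0.3163
4,-0.1564,0.9395,-0.0627,-6.4108,8.5577,0.0137,0.0225,0.3810,0.5984,-5.4804,-0.5537,0.0363
5,-0.2557,1.0701,-0.0649,-6.8368,8.8548,-0.3146,0.0296,0.3752,0.5800,-3.2986,-0.3149,0.1918
6,-0.3601,1.2033,-0.0717,-7.0965,8.9086,-0.5969,0.0360,0.3680,0.5596,-1.5414,-0.1519,0.3012
7,-0.4677,1.3362,-0.0823,-7.2588,8.8271,-0.8172,0.0413,0.3596,0.5376,-0.2042,-0.1153,0.3711
8,-0.5773,1.4674,-0.0958,-7.3672,8.6735,-0.9812,0.0452,0.3504,0.5146,0.7698,-0.2022,0.4128
9,-0.6883,1.5959,-0.1115,-7.4495,8.4831,-1.1066,0.0475,0.3408,0.4908,1.4470,-0.3862,0.4395
10,-0.8005,1.7215,-0.1289,-7.5240,8.2773,-1.2074,0.0484,0.3310,0.4667,1.8851,-0.6340,0.4594
11,-0.9138,1.8440,-0.1477,-7.6039,8.0693,-1.2928,0.0479,0.3213,0.4425,2.1280,-0.9133,0.4770
12,-1.0285,1.9635,-0.1677,-7.6995,7.8685,-1.3692,0.0460,0.3120,0.4186,2.2055,-1.1954,0.4947
13,-1.1449,2.0801,-0.1888,-7.8199,7.6821,-1.4415,0.0430,0.3032,0.3952,2.1349,-1.4567,0.5135
14,-1.2633,2.1940,-0.2110,-7.9738,7.5166,-1.5136,0.0388,0.2951,0.3726,1.9226,-1.6780,0.5341
15,-1.3843,2.3057,-0.2343,-8.1710,7.3786,-1.5889,0.0337,0.2879,0.3509,1.5661,-1.8448,0.5571
16,-1.5087,2.4156,-0.2587,-8.4222,7.2756,-1.6710,0.0278,0.2817,0.3304,1.0563,-1.9474,0.5833
17,-1.6375,2.5242,-0.2845,-8.7398,7.2161,-1.7632,0.0211,0.2766,0.3114,0.3856,-1.9845,0.6138
18,-1.7716,2.6324,-0.3118,-9.1348,7.2092,-1.8676,0.0137,0.2729,0.2941,-0.4253,-1.9749,0.6491
19,-1.9123,2.7410,-0.3407,-9.6073,7.2604,-1.9805,0.0056,0.2706,0.2787,-1.2420,-1.9946,0.6869
20,-2.0604,2.8507,-0.3713,-10.1129,7.3567,-2.0763,-0.0032,0.2700,0.2657,-1.5804,-2.2681,0.7131
21,-2.2150,2.9615,-0.4026,-10.4694,7.4228,-2.0641,-0.0127,0.2714,0.2555,-0.2482,-3.2723,0.6788
22,-2.3703,3.0715,-0.4314,-10.1930,7.2332,-1.7210,-0.0228,0.2750,0.2484,3.9160,-5.3230,0.4819
23,-2.5115,3.1739,-0.4509,-8.6032,6.4245,-0.8255,-0.0329,0.2808,0.2442,9.0309,-7.3958,0.0715
24,-2.6188,3.2588,-0.4550,-5.7128,4.8941,0.2632,-0.0423,0.2879,0.2414,11.5680,-8.1114,-0.3259
25,-2.6797,3.3181,-0.4466,-2.4362,3.0203,0.8360,-0.0498,0.2955,0.2376,11.2034,-7.6588,-0.4089
26,-2.6939,3.3502,-0.4317,0.5139,1.2771,1.1298,-0.0550,0.3029,0.2314,9.5633,-6.8303,-0.3550
27,-2.6682,3.3586,-0.4142,2.8818,-0.1338,1.2053,-0.0581,0.3099,0.2223,7.6956,-6.0810,-0.2199
28,-2.6113,3.3487,-0.3960,4.6867,-1.1773,1.2125,-0.0593,0.3166,0.2106,5.9956,-5.5485,-0.0778
29,-2.5310,3.3255,-0.3781,6.0012,-1.8989,1.1684,-0.0592,0.3231,0.1968,4.5109,-5.1947,0.0643
30,-2.4343,3.2936,-0.3611,6.8855,-2.3484,1.0829,-0.0581,0.3294,0.1813,3.1563,-4.9338,0.2034
31,-2.3272,3.2566,-0.3458,7.3725,-2.5637,0.9538,-0.0563,0.3357,0.1647,1.8199,-4.6785,0.3406
32,-2.2157,3.2181,-0.3327,7.4716,-2.5646,0.7826,-0.0540,0.3420,0.1472,0.4485,-4.3827,0.4745
33,-2.1057,3.1811,-0.3225,7.1889,-2.3608,0.5797,-0.0516,0.3481,0.1291,-0.8877,-4.0726,0.5994
34,-2.0026,3.1487,-0.3154,6.5593,-1.9702,0.3685,-0.0493,0.3538,0.1106,-2.0058,-3.8385,0.7051
35,-1.9109,3.1231,-0.3114,5.6688,-1.4353,0.1804,-0.0474,0.3589,0.0920,-2.7181,-3.7758,0.7806
36,-1.8335,3.1062,-0.3098,4.6462,-0.8242,0.0418,-0.0459,0.3631,0.0734,-2.9479,-3.9239,0.8208
37,-1.7715,3.0984,-0.3095,3.6366,-0.2077,0.0405,-0.0452,0.3664,0.0550,-2.7273,-4.2601,0.7904
38,-1.7237,3.0993,-0.3093,2.7416,0.3298,0.0247,-0.0451,0.3687,0.0369,-2.2152,-4.7016,0.7701
39,-1.6880,3.1075,-0.3091,2.0299,0.7559,0.0383,-0.0456,0.3701,0.0191,-1.5289,-5.1954,0.7426
40,-1.6614,3.1210,-0.3087,1.5280,1.0469,0.0265,-0.0466,0.3706,0.0016,-0.7920,-5.6863,0.7368
41,-1.6406,3.1379,-0.3078,1.2479,1.2101,0.0837,-0.0479,0.3704,-0.0156,-0.0713,-6.1392,0.7068
42,-1.6224,3.1564,-0.3059,1.1687,1.2531,0.1712,-0.0492,0.3695,-0.0325,0.5498,-6.5204,0.6713
43,-1.6043,3.1748,-0.3026,1.2509,1.1966,0.2651,-0.0506,0.3681,-0.0491,1.0173,-6.8115,0.6409
44,-1.5841,3.1918,-0.2980,1.4454,1.0687,0.3517,-0.0518,0.3659,-0.0655,1.3120,-7.0097,0.6200
45,-1.5604,3.2065,-0.2922,1.7019,0.8993,0.4241,-0.0528,0.3631,-0.0816,1.4452,-7.1248,0.6095
46,-1.5328,3.2186,-0.2854,1.9767,0.7148,0.4796,-0.0534,0.3596,-0.0974,1.4483,-7.1737,0.6084
47,-1.5012,3.2280,-0.2779,2.2367,0.5353,0.5190,-0.0538,0.3554,-0.1129,1.3598,-7.1743,0.6140
48,-1.4659,3.2348,-0.2699,2.4606,0.3744,0.5449,-0.0538,0.3506,-0.1281,1.2157,-7.1426,0.6236
49,-1.4277,3.2394,-0.2616,2.6371,0.2393,0.5603,-0.0535,0.3451,-0.1429,1.0450,-7.0903,0.6346
50,-1.3872,3.2421,-0.2532,2.7623,0.1324,0.5683,-0.0530,0.3390,-0.1573,0.8688,-7.0254,0.6453
51,-1.3452,3.2435,-0.2446,2.8378,0.0531,0.5712,-0.0523,0.3324,-0.1711,0.7009,-6.9528,0.6542
52,-1.3024,3.2439,-0.2361,2.8676,-0.0007,0.5719,-0.0514,0.3254,-0.1845,0.5496,-6.8766,0.6602
53,-1.2595,3.2437,-0.2275,2.8558,-0.0298,0.5738,-0.0504,0.3180,-0.1972,0.4196,-6.8037,0.6622
54,-1.2169,3.2432,-0.2189,2.8119,-0.0421,0.5726,-0.0493,0.3102,-0.2094,0.3123,-6.7284,0.6623
55,-1.1753,3.2425,-0.2103,2.7437,-0.0423,0.5702,-0.0482,0.3022,-0.2210,0.2279,-6.6494,0.6599
56,-1.1348,3.2420,-0.2018,2.6578,-0.0340,0.5682,-0.0471,0.2940,-0.2319,0.1651,-6.5667,0.6548
57,-1.0957,3.2416,-0.1933,2.5601,-0.0203,0.5667,-0.0461,0.2857,-0.2423,,,
# any joint saturated: no


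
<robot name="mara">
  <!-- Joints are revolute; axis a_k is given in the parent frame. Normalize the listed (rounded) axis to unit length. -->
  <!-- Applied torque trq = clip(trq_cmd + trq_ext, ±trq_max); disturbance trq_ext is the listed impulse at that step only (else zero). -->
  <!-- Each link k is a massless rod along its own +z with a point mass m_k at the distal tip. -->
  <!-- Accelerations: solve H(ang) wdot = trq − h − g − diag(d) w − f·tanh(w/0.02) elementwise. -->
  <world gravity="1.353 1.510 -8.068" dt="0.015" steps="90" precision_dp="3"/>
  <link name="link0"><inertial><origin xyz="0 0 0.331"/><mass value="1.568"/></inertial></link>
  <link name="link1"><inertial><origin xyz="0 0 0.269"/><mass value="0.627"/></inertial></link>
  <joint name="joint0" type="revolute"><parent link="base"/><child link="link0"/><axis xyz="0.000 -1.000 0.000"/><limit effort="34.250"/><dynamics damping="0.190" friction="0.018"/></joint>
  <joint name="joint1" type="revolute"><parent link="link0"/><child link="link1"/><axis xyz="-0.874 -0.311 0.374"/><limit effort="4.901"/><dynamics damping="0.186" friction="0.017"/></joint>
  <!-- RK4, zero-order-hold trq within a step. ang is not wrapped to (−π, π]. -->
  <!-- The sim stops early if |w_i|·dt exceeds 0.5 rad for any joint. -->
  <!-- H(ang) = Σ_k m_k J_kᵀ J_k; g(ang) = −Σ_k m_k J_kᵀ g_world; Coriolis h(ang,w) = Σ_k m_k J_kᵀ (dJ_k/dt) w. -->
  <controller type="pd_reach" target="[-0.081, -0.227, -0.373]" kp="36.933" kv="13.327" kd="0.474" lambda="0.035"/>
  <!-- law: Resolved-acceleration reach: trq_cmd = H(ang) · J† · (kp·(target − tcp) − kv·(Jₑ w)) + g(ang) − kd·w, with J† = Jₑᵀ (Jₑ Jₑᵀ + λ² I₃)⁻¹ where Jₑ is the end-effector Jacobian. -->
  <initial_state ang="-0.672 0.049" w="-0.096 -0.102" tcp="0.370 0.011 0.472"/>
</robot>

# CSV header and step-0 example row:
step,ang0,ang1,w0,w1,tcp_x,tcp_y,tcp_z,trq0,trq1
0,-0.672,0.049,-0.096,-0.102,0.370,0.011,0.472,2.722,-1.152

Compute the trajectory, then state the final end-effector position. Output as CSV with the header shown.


step,ang0,ang1,w0,w1,tcp_x,tcp_y,tcp_z,trq0,trq1
1,-0.674,0.045,-0.165,-0.488,0.371,0.010,0.471,3.287,-0.756
2,-0.677,0.036,-0.227,-0.708,0.373,0.008,0.469,3.734,-0.541
3,-0.681,0.024,-0.279,-0.843,0.376,0.006,0.468,4.087,-0.423
4,-0.685,0.011,-0.323,-0.935,0.379,0.002,0.465,4.366,-0.356
5,-0.690,-0.004,-0.359,-1.005,0.382,-0.001,0.462,4.587,-0.319
6,-0.696,-0.020,-0.389,-1.065,0.386,-0.005,0.459,4.762,-0.298
7,-0.702,-0.036,-0.413,-1.119,0.390,-0.008,0.456,4.903,-0.286
8,-0.708,-0.053,-0.434,-1.172,0.393,-0.013,0.453,5.017,-0.281
9,-0.715,-0.071,-0.453,-1.224,0.397,-0.017,0.449,5.110,-0.279
10,-0.722,-0.090,-0.469,-1.276,0.401,-0.021,0.445,5.187,-0.280
11,-0.729,-0.109,-0.484,-1.329,0.405,-0.026,0.441,5.251,-0.282
12,-0.736,-0.130,-0.498,-1.383,0.409,-0.031,0.436,5.306,-0.286
13,-0.744,-0.151,-0.511,-1.437,0.413,-0.036,0.432,5.352,-0.291
14,-0.752,-0.173,-0.525,-1.493,0.417,-0.041,0.427,5.393,-0.297
15,-0.760,-0.196,-0.539,-1.550,0.421,-0.046,0.422,5.428,-0.304
16,-0.768,-0.219,-0.553,-1.607,0.424,-0.052,0.416,5.458,-0.311
17,-0.776,-0.244,-0.568,-1.665,0.428,-0.058,0.411,5.484,-0.319
18,-0.785,-0.269,-0.584,-1.724,0.432,-0.064,0.405,5.508,-0.327
19,-0.794,-0.296,-0.601,-1.783,0.435,-0.070,0.399,5.527,-0.335
20,-0.803,-0.323,-0.619,-1.843,0.438,-0.076,0.393,5.544,-0.344
21,-0.812,-0.351,-0.638,-1.902,0.441,-0.083,0.386,5.558,-0.353
22,-0.822,-0.380,-0.659,-1.961,0.444,-0.089,0.379,5.569,-0.363
23,-0.832,-0.410,-0.682,-2.020,0.447,-0.096,0.372,5.578,-0.372
24,-0.843,-0.440,-0.707,-2.079,0.449,-0.103,0.364,5.583,-0.382
25,-0.853,-0.472,-0.733,-2.137,0.452,-0.110,0.356,5.586,-0.393
26,-0.865,-0.505,-0.762,-2.193,0.454,-0.118,0.348,5.585,-0.403
27,-0.876,-0.538,-0.793,-2.248,0.455,-0.125,0.340,5.582,-0.414
28,-0.888,-0.572,-0.826,-2.301,0.457,-0.132,0.331,5.575,-0.426
29,-0.901,-0.607,-0.863,-2.353,0.458,-0.140,0.322,5.565,-0.437
30,-0.914,-0.643,-0.902,-2.401,0.459,-0.147,0.312,5.551,-0.450
31,-0.928,-0.679,-0.944,-2.447,0.459,-0.155,0.302,5.534,-0.462
32,-0.943,-0.716,-0.989,-2.490,0.459,-0.162,0.292,5.514,-0.475
33,-0.958,-0.754,-1.037,-2.530,0.459,-0.169,0.282,5.490,-0.489
34,-0.974,-0.792,-1.089,-2.565,0.458,-0.177,0.271,5.462,-0.503
35,-0.990,-0.831,-1.144,-2.596,0.457,-0.184,0.260,5.431,-0.518
36,-1.008,-0.870,-1.203,-2.622,0.455,-0.191,0.249,5.396,-0.535
37,-1.027,-0.909,-1.266,-2.644,0.454,-0.198,0.237,5.357,-0.552
38,-1.046,-0.949,-1.333,-2.660,0.451,-0.204,0.225,5.314,-0.570
39,-1.067,-0.989,-1.404,-2.670,0.449,-0.210,0.213,5.268,-0.589
40,-1.088,-1.029,-1.478,-2.674,0.446,-0.217,0.201,5.219,-0.610
41,-1.111,-1.069,-1.557,-2.672,0.442,-0.222,0.188,5.166,-0.633
42,-1.135,-1.109,-1.639,-2.663,0.439,-0.228,0.175,5.110,-0.657
43,-1.160,-1.149,-1.725,-2.647,0.435,-0.233,0.163,5.052,-0.683
44,-1.187,-1.189,-1.815,-2.625,0.430,-0.238,0.150,4.992,-0.711
45,-1.215,-1.228,-1.908,-2.595,0.426,-0.242,0.137,4.930,-0.741
46,-1.244,-1.267,-2.005,-2.558,0.421,-0.246,0.123,4.866,-0.773
47,-1.275,-1.305,-2.104,-2.514,0.415,-0.250,0.110,4.802,-0.807
48,-1.307,-1.342,-2.205,-2.462,0.410,-0.253,0.097,4.739,-0.843
49,-1.341,-1.378,-2.308,-2.404,0.404,-0.256,0.083,4.676,-0.881
50,-1.376,-1.414,-2.412,-2.339,0.399,-0.259,0.070,4.615,-0.921
51,-1.413,-1.449,-2.517,-2.267,0.393,-0.261,0.056,4.557,-0.963
52,-1.452,-1.482,-2.621,-2.189,0.387,-0.263,0.043,4.503,-1.007
53,-1.492,-1.514,-2.723,-2.105,0.381,-0.264,0.029,4.452,-1.052
54,-1.534,-1.545,-2.823,-2.015,0.374,-0.265,0.016,4.407,-1.098
55,-1.577,-1.575,-2.920,-1.921,0.368,-0.266,0.002,4.367,-1.144
56,-1.621,-1.603,-3.012,-1.822,0.361,-0.267,-0.011,4.332,-1.192
57,-1.667,-1.630,-3.098,-1.719,0.354,-0.268,-0.025,4.304,-1.239
58,-1.714,-1.655,-3.178,-1.614,0.347,-0.268,-0.038,4.280,-1.286
59,-1.762,-1.678,-3.249,-1.506,0.340,-0.268,-0.052,4.262,-1.331
60,-1.812,-1.700,-3.311,-1.396,0.333,-0.268,-0.065,4.248,-1.376
61,-1.862,-1.720,-3.363,-1.286,0.325,-0.268,-0.078,4.236,-1.418
62,-1.912,-1.738,-3.403,-1.175,0.318,-0.268,-0.092,4.225,-1.458
63,-1.964,-1.755,-3.432,-1.065,0.310,-0.268,-0.105,4.214,-1.495
64,-2.015,-1.770,-3.448,-0.957,0.301,-0.268,-0.118,4.200,-1.528
65,-2.067,-1.784,-3.452,-0.851,0.293,-0.268,-0.130,4.182,-1.558
66,-2.119,-1.796,-3.442,-0.748,0.284,-0.267,-0.143,4.157,-1.584
67,-2.170,-1.806,-3.419,-0.649,0.275,-0.267,-0.155,4.123,-1.606
68,-2.221,-1.815,-3.384,-0.554,0.266,-0.267,-0.167,4.079,-1.622
69,-2.272,-1.823,-3.337,-0.464,0.256,-0.267,-0.178,4.023,-1.635
70,-2.321,-1.829,-3.278,-0.379,0.246,-0.267,-0.189,3.954,-1.642
71,-2.370,-1.835,-3.209,-0.300,0.237,-0.266,-0.200,3.871,-1.645
72,-2.418,-1.838,-3.130,-0.226,0.226,-0.266,-0.210,3.774,-1.644
73,-2.464,-1.841,-3.043,-0.159,0.216,-0.266,-0.220,3.663,-1.638
74,-2.509,-1.843,-2.949,-0.097,0.206,-0.266,-0.229,3.538,-1.629
75,-2.552,-1.844,-2.849,-0.041,0.196,-0.266,-0.237,3.401,-1.615
76,-2.594,-1.845,-2.745,0.007,0.186,-0.266,-0.245,3.252,-1.596
77,-2.635,-1.844,-2.639,0.041,0.176,-0.266,-0.253,3.092,-1.567
78,-2.674,-1.843,-2.530,0.074,0.166,-0.266,-0.259,2.922,-1.538
79,-2.711,-1.842,-2.419,0.105,0.156,-0.266,-0.266,2.746,-1.511
80,-2.746,-1.840,-2.309,0.134,0.147,-0.266,-0.272,2.563,-1.484
81,-2.780,-1.838,-2.199,0.159,0.137,-0.266,-0.277,2.377,-1.456
82,-2.812,-1.835,-2.090,0.182,0.128,-0.266,-0.282,2.190,-1.429
83,-2.843,-1.833,-1.983,0.201,0.119,-0.266,-0.286,2.001,-1.402
84,-2.872,-1.829,-1.880,0.218,0.111,-0.267,-0.290,1.813,-1.375
85,-2.899,-1.826,-1.779,0.231,0.103,-0.267,-0.294,1.628,-1.348
86,-2.925,-1.822,-1.682,0.243,0.095,-0.267,-0.298,1.445,-1.322
87,-2.950,-1.819,-1.588,0.253,0.087,-0.267,-0.301,1.267,-1.296
88,-2.973,-1.815,-1.498,0.260,0.080,-0.267,-0.304,1.093,-1.271
89,-2.995,-1.811,-1.413,0.266,0.073,-0.267,-0.306,0.924,-1.248
90,-3.015,-1.807,-1.331,0.271,0.067,-0.267,-0.309,,
# final tcp position (m): 0.067 -0.267 -0.309
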